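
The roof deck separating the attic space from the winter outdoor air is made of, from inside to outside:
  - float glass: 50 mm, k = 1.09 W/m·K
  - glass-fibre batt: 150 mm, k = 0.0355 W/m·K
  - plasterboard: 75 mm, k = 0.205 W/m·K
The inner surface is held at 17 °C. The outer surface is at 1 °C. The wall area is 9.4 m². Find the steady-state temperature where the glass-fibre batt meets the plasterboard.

Using the resistance-network approach (series):
R_float glass = L/(kA) = 0.05/(1.09×9.4) = 0.00488 K/W
R_glass-fibre batt = L/(kA) = 0.15/(0.0355×9.4) = 0.4495 K/W
R_plasterboard = L/(kA) = 0.075/(0.205×9.4) = 0.03892 K/W
R_total = 0.4933 K/W;  Q = ΔT/R_total = 16/0.4933 = 32.43 W
T_interface = T_inner − Q·ΣR(inner→interface) = 17 − 32.4×0.4544

T ≈ 2.26 °C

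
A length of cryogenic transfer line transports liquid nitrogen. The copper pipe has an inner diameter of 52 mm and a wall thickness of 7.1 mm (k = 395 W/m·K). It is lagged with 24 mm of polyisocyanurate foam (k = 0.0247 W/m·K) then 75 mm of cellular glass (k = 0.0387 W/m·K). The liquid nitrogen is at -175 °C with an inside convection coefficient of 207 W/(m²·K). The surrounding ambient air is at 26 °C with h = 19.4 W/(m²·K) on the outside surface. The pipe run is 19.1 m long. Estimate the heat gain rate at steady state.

Q ≈ 544 W

Treating each annulus and film as a series resistance:
R_inner film = 1/(h_i·2πr₁L) = 1/(207×2π×0.026×19.1) = 0.001548 K/W
R_copper pipe wall = ln(33.1/26)/(2π×395×19.1) = 5.093×10^-6 K/W
R_polyisocyanurate foam = ln(57.1/33.1)/(2π×0.0247×19.1) = 0.184 K/W
R_cellular glass = ln(132.1/57.1)/(2π×0.0387×19.1) = 0.1806 K/W
R_outer film = 1/(h_o·2πr_oL) = 1/(19.4×2π×0.1321×19.1) = 0.003251 K/W
R_total = 0.3694 K/W
Q = ΔT/R_total = 201/0.3694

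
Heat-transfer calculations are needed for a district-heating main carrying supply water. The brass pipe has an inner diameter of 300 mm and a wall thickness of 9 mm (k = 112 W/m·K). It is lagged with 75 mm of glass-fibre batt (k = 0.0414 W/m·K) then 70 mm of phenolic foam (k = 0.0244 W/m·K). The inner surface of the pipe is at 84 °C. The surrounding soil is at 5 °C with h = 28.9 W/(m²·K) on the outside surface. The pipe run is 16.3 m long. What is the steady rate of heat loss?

For a radial system each layer contributes R = ln(r_out/r_in)/(2πkL); films add R = 1/(hA).
R_brass pipe wall = ln(159/150)/(2π×112×16.3) = 5.08×10^-6 K/W
R_glass-fibre batt = ln(234/159)/(2π×0.0414×16.3) = 0.09114 K/W
R_phenolic foam = ln(304/234)/(2π×0.0244×16.3) = 0.1047 K/W
R_outer film = 1/(h_o·2πr_oL) = 1/(28.9×2π×0.304×16.3) = 0.001111 K/W
R_total = 0.197 K/W
Q = ΔT/R_total = 79/0.197

Q ≈ 401 W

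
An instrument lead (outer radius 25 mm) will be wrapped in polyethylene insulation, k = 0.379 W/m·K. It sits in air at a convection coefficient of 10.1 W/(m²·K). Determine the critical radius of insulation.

For a cylinder r_cr = k/h = 0.379/10.1
r_cr = 37.5 mm; since the bare radius (25 mm) is below r_cr, adding a thin layer of insulation will *increase* heat loss.

r_cr ≈ 37.5 mm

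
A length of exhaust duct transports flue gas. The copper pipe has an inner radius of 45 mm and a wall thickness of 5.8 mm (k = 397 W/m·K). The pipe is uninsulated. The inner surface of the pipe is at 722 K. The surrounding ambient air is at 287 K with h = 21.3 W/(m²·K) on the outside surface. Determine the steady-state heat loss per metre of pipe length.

q′ ≈ 2960 W/m

Treating each annulus and film as a series resistance:
R_copper pipe wall = ln(50.8/45)/(2π×397×1) = 4.86×10^-5 K/W
R_outer film = 1/(h_o·2πr_oL) = 1/(21.3×2π×0.0508×1) = 0.1471 K/W
R_total = 0.1471 K/W
Q = ΔT/R_total = 435/0.1471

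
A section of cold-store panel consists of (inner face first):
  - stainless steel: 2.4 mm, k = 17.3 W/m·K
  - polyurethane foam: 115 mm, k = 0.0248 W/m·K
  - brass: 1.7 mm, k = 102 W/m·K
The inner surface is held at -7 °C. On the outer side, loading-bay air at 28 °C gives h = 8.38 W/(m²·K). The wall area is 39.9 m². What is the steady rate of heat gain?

Q ≈ 294 W

Treating each layer as a thermal resistance in series:
R_stainless steel = L/(kA) = 0.0024/(17.3×39.9) = 3.477×10^-6 K/W
R_polyurethane foam = L/(kA) = 0.115/(0.0248×39.9) = 0.1162 K/W
R_brass = L/(kA) = 0.0017/(102×39.9) = 4.177×10^-7 K/W
R_outer film = 1/(h_o·A) = 1/(8.38×39.9) = 0.002991 K/W
R_total = 0.1192 K/W
Q = ΔT / R_total = 35 / 0.1192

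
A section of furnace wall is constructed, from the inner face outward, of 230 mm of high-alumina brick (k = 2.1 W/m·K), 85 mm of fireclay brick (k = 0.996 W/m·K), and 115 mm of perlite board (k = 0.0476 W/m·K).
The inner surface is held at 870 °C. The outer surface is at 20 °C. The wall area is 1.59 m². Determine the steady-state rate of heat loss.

Thermal resistances in series:
R_high-alumina brick = L/(kA) = 0.23/(2.1×1.59) = 0.06888 K/W
R_fireclay brick = L/(kA) = 0.085/(0.996×1.59) = 0.05367 K/W
R_perlite board = L/(kA) = 0.115/(0.0476×1.59) = 1.519 K/W
R_total = 1.642 K/W
Q = ΔT / R_total = 850 / 1.642

Q ≈ 518 W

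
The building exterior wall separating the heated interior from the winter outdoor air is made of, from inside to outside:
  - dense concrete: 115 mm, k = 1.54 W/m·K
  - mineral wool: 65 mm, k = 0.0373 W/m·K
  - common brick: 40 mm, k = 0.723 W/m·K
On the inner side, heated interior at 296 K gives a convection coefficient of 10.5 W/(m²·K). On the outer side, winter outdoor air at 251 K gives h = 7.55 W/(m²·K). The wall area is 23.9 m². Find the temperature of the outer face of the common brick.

T ≈ 254 K

Using the resistance-network approach (series):
R_inner film = 1/(h_i·A) = 1/(10.5×23.9) = 0.003985 K/W
R_dense concrete = L/(kA) = 0.115/(1.54×23.9) = 0.003124 K/W
R_mineral wool = L/(kA) = 0.065/(0.0373×23.9) = 0.07291 K/W
R_common brick = L/(kA) = 0.04/(0.723×23.9) = 0.002315 K/W
R_outer film = 1/(h_o·A) = 1/(7.55×23.9) = 0.005542 K/W
R_total = 0.08788 K/W;  Q = ΔT/R_total = 45/0.08788 = 512.1 W
T_interface = T_inner − Q·ΣR(inner→interface) = 296 − 512×0.08234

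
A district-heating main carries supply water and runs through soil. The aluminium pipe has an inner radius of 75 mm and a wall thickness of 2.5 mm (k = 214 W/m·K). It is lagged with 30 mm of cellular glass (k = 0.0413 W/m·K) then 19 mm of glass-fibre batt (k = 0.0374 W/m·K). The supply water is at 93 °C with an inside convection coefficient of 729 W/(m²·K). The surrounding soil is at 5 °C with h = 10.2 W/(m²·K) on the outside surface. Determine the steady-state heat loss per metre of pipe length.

Cylindrical conduction, so R = ln(r₂/r₁)/(2πkL) per layer, in series:
R_inner film = 1/(h_i·2πr₁L) = 1/(729×2π×0.075×1) = 0.002911 K/W
R_aluminium pipe wall = ln(77.5/75)/(2π×214×1) = 2.439×10^-5 K/W
R_cellular glass = ln(107.5/77.5)/(2π×0.0413×1) = 1.261 K/W
R_glass-fibre batt = ln(126.5/107.5)/(2π×0.0374×1) = 0.6926 K/W
R_outer film = 1/(h_o·2πr_oL) = 1/(10.2×2π×0.1265×1) = 0.1233 K/W
R_total = 2.08 K/W
Q = ΔT/R_total = 88/2.08

q′ ≈ 42.3 W/m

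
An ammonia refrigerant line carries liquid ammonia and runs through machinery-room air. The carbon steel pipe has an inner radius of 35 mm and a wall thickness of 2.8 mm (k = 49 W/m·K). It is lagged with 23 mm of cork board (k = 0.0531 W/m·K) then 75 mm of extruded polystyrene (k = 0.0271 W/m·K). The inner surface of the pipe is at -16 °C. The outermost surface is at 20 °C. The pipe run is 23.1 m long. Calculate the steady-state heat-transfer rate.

Q ≈ 135 W

Per-layer cylindrical resistances, series-summed:
R_carbon steel pipe wall = ln(37.8/35)/(2π×49×23.1) = 1.082×10^-5 K/W
R_cork board = ln(60.8/37.8)/(2π×0.0531×23.1) = 0.06167 K/W
R_extruded polystyrene = ln(135.8/60.8)/(2π×0.0271×23.1) = 0.2043 K/W
R_total = 0.266 K/W
Q = ΔT/R_total = 36/0.266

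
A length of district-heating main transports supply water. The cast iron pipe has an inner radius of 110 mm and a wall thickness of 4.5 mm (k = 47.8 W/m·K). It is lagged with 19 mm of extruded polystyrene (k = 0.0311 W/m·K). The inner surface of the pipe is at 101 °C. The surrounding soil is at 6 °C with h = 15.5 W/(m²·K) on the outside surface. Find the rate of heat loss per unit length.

Cylindrical conduction, so R = ln(r₂/r₁)/(2πkL) per layer, in series:
R_cast iron pipe wall = ln(114.5/110)/(2π×47.8×1) = 1.335×10^-4 K/W
R_extruded polystyrene = ln(133.5/114.5)/(2π×0.0311×1) = 0.7857 K/W
R_outer film = 1/(h_o·2πr_oL) = 1/(15.5×2π×0.1335×1) = 0.07691 K/W
R_total = 0.8627 K/W
Q = ΔT/R_total = 95/0.8627

q′ ≈ 110 W/m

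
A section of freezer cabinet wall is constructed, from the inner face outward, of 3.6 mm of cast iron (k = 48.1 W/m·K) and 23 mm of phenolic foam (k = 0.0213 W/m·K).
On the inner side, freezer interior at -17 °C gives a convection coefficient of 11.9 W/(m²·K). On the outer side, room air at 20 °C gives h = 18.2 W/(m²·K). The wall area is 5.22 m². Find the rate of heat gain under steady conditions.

Q ≈ 158 W

Model the wall as resistances in series:
R_inner film = 1/(h_i·A) = 1/(11.9×5.22) = 0.0161 K/W
R_cast iron = L/(kA) = 0.0036/(48.1×5.22) = 1.434×10^-5 K/W
R_phenolic foam = L/(kA) = 0.023/(0.0213×5.22) = 0.2069 K/W
R_outer film = 1/(h_o·A) = 1/(18.2×5.22) = 0.01053 K/W
R_total = 0.2335 K/W
Q = ΔT / R_total = 37 / 0.2335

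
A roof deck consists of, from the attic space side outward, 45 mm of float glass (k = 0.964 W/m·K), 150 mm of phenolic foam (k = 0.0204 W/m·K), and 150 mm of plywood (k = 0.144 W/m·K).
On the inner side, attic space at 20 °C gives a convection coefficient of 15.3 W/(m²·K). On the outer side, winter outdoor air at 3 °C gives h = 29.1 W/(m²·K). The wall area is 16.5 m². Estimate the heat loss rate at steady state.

Q ≈ 32.8 W

Thermal resistances in series:
R_inner film = 1/(h_i·A) = 1/(15.3×16.5) = 0.003961 K/W
R_float glass = L/(kA) = 0.045/(0.964×16.5) = 0.002829 K/W
R_phenolic foam = L/(kA) = 0.15/(0.0204×16.5) = 0.4456 K/W
R_plywood = L/(kA) = 0.15/(0.144×16.5) = 0.06313 K/W
R_outer film = 1/(h_o·A) = 1/(29.1×16.5) = 0.002083 K/W
R_total = 0.5176 K/W
Q = ΔT / R_total = 17 / 0.5176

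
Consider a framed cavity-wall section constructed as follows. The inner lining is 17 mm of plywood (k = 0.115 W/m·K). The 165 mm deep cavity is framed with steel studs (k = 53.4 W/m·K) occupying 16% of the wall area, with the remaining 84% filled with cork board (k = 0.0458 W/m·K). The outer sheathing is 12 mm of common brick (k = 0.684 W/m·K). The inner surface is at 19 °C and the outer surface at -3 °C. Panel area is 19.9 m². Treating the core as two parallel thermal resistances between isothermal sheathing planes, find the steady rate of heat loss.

Sheathing layers in series; stud and cavity paths in parallel between them.
R_inner = 0.017/(0.115×19.9) = 0.007428 K/W
R_stud  = 0.165/(53.4×0.16×19.9) = 9.704×10^-4 K/W
R_cav   = 0.165/(0.0458×0.84×19.9) = 0.2155 K/W
1/R_core = 1/R_stud + 1/R_cav → R_core = 9.661×10^-4 K/W
R_outer = 0.012/(0.684×19.9) = 8.816×10^-4 K/W
R_total = 0.009276 K/W
Q = ΔT/R_total = 22/0.009276

Q ≈ 2370 W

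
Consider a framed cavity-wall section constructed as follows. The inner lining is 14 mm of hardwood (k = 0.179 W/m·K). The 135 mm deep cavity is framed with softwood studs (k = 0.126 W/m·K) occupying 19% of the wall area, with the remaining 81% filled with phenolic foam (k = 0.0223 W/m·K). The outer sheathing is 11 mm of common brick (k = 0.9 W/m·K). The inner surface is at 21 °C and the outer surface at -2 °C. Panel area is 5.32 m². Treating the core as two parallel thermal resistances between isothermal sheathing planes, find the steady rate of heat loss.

Sheathing layers in series; stud and cavity paths in parallel between them.
R_inner = 0.014/(0.179×5.32) = 0.0147 K/W
R_stud  = 0.135/(0.126×0.19×5.32) = 1.06 K/W
R_cav   = 0.135/(0.0223×0.81×5.32) = 1.405 K/W
1/R_core = 1/R_stud + 1/R_cav → R_core = 0.6041 K/W
R_outer = 0.011/(0.9×5.32) = 0.002297 K/W
R_total = 0.6211 K/W
Q = ΔT/R_total = 23/0.6211

Q ≈ 37 W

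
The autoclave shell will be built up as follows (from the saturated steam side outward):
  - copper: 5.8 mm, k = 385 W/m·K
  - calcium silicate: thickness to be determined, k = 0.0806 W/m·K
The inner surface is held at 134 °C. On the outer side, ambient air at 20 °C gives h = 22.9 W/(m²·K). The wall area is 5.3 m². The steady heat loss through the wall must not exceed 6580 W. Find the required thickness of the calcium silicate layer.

L ≈ 3.88 mm

Series thermal resistances:
R_copper = L/(kA) = 0.0058/(385×5.3) = 2.842×10^-6 K/W
R_outer film = 1/(h_o·A) = 1/(22.9×5.3) = 0.008239 K/W
Sum of the known resistances R_other = 0.008242 K/W
Required total resistance R_tot = ΔT/Q_allow = 114/6580 = 0.01733 K/W
R_calcium silicate = R_tot − R_other = 0.009083 K/W
L = R·k·A = 0.009083×0.0806×5.3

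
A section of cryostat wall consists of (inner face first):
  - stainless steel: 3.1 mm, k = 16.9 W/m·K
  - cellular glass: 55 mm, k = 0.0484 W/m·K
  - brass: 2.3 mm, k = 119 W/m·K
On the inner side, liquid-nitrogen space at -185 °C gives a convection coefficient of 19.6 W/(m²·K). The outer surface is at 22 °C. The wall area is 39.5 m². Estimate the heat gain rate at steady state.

Using the resistance-network approach (series):
R_inner film = 1/(h_i·A) = 1/(19.6×39.5) = 0.001292 K/W
R_stainless steel = L/(kA) = 0.0031/(16.9×39.5) = 4.644×10^-6 K/W
R_cellular glass = L/(kA) = 0.055/(0.0484×39.5) = 0.02877 K/W
R_brass = L/(kA) = 0.0023/(119×39.5) = 4.893×10^-7 K/W
R_total = 0.03007 K/W
Q = ΔT / R_total = 207 / 0.03007

Q ≈ 6880 W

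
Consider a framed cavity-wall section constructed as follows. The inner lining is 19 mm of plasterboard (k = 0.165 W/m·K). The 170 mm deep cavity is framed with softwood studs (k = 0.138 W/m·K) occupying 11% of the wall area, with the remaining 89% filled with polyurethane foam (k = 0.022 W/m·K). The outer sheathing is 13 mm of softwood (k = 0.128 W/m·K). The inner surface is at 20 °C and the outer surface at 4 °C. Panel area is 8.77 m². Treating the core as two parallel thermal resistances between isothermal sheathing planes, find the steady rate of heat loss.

Q ≈ 27.5 W

Sheathing layers in series; stud and cavity paths in parallel between them.
R_inner = 0.019/(0.165×8.77) = 0.01313 K/W
R_stud  = 0.17/(0.138×0.11×8.77) = 1.277 K/W
R_cav   = 0.17/(0.022×0.89×8.77) = 0.99 K/W
1/R_core = 1/R_stud + 1/R_cav → R_core = 0.5577 K/W
R_outer = 0.013/(0.128×8.77) = 0.01158 K/W
R_total = 0.5824 K/W
Q = ΔT/R_total = 16/0.5824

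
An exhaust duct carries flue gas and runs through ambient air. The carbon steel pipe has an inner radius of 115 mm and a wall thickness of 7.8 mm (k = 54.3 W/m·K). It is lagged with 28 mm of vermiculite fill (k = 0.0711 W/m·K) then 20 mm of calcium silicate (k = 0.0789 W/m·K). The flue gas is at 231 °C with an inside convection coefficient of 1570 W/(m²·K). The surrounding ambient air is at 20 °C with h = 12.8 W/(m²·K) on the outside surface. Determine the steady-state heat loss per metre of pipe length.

Radial resistances (cylindrical: R_cond = ln(r_o/r_i)/(2πkL), R_conv = 1/(h·2πrL)):
R_inner film = 1/(h_i·2πr₁L) = 1/(1570×2π×0.115×1) = 8.815×10^-4 K/W
R_carbon steel pipe wall = ln(122.8/115)/(2π×54.3×1) = 1.923×10^-4 K/W
R_vermiculite fill = ln(150.8/122.8)/(2π×0.0711×1) = 0.4598 K/W
R_calcium silicate = ln(170.8/150.8)/(2π×0.0789×1) = 0.2512 K/W
R_outer film = 1/(h_o·2πr_oL) = 1/(12.8×2π×0.1708×1) = 0.0728 K/W
R_total = 0.7849 K/W
Q = ΔT/R_total = 211/0.7849

q′ ≈ 269 W/m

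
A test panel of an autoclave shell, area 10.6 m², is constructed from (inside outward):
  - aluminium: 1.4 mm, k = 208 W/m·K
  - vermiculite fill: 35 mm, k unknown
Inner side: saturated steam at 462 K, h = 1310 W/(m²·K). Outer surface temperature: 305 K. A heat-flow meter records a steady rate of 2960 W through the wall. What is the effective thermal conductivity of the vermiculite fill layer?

Treating each layer as a thermal resistance in series:
R_inner film = 1/(h_i·A) = 1/(1310×10.6) = 7.201×10^-5 K/W
R_aluminium = L/(kA) = 0.0014/(208×10.6) = 6.35×10^-7 K/W
Sum of known resistances R_other = 7.265×10^-5 K/W
Total R = ΔT/Q = 157/2960 = 0.05304 K/W
R_vermiculite fill = R_total − R_other = 0.05297 K/W
k = L/(R·A) = 0.035/(0.05297×10.6)

k ≈ 0.0623 W/(m·K)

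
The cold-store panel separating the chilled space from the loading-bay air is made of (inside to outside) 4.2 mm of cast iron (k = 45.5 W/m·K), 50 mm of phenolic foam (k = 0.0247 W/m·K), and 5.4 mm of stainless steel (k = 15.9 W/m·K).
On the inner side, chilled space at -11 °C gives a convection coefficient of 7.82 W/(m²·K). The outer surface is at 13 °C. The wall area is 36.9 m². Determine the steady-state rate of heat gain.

Q ≈ 411 W

Thermal resistances in series:
R_inner film = 1/(h_i·A) = 1/(7.82×36.9) = 0.003466 K/W
R_cast iron = L/(kA) = 0.0042/(45.5×36.9) = 2.502×10^-6 K/W
R_phenolic foam = L/(kA) = 0.05/(0.0247×36.9) = 0.05486 K/W
R_stainless steel = L/(kA) = 0.0054/(15.9×36.9) = 9.204×10^-6 K/W
R_total = 0.05834 K/W
Q = ΔT / R_total = 24 / 0.05834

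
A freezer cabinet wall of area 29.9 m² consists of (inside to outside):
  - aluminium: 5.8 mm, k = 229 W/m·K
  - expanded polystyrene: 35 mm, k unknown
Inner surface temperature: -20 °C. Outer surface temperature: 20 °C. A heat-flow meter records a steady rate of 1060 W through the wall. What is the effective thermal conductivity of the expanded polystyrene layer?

Treating each layer as a thermal resistance in series:
R_aluminium = L/(kA) = 0.0058/(229×29.9) = 8.471×10^-7 K/W
Sum of known resistances R_other = 8.471×10^-7 K/W
Total R = ΔT/Q = 40/1060 = 0.03774 K/W
R_expanded polystyrene = R_total − R_other = 0.03774 K/W
k = L/(R·A) = 0.035/(0.03774×29.9)

k ≈ 0.031 W/(m·K)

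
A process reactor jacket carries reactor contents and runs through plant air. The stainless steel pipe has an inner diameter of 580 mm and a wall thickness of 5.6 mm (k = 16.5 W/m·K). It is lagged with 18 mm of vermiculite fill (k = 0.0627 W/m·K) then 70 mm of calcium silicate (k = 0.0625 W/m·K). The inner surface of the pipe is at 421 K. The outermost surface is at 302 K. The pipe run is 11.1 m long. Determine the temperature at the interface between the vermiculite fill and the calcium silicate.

T ≈ 394 K

Radial resistances (cylindrical: R_cond = ln(r_o/r_i)/(2πkL), R_conv = 1/(h·2πrL)):
R_stainless steel pipe wall = ln(295.6/290)/(2π×16.5×11.1) = 1.662×10^-5 K/W
R_vermiculite fill = ln(313.6/295.6)/(2π×0.0627×11.1) = 0.01352 K/W
R_calcium silicate = ln(383.6/313.6)/(2π×0.0625×11.1) = 0.04622 K/W
R_total = 0.05976 K/W
Q = ΔT/R_total = 119/0.05976
Q = 1990 W
T_interface = T_inner − Q·ΣR(inner→interface) = 421 − 1990×0.01353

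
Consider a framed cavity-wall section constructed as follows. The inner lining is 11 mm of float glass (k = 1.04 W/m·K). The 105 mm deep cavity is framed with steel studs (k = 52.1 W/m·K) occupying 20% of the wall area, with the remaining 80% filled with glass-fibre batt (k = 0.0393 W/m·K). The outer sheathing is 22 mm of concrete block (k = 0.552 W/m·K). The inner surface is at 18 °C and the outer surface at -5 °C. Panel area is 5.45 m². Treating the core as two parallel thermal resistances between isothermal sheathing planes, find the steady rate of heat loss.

Sheathing layers in series; stud and cavity paths in parallel between them.
R_inner = 0.011/(1.04×5.45) = 0.001941 K/W
R_stud  = 0.105/(52.1×0.2×5.45) = 0.001849 K/W
R_cav   = 0.105/(0.0393×0.8×5.45) = 0.6128 K/W
1/R_core = 1/R_stud + 1/R_cav → R_core = 0.001843 K/W
R_outer = 0.022/(0.552×5.45) = 0.007313 K/W
R_total = 0.0111 K/W
Q = ΔT/R_total = 23/0.0111

Q ≈ 2070 W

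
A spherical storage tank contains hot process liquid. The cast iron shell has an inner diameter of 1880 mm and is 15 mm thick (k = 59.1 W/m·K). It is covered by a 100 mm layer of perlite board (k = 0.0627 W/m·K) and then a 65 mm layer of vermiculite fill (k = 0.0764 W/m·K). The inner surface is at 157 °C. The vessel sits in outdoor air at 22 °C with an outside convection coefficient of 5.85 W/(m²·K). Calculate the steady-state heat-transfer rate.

Q ≈ 695 W

Radial (spherical) resistances in series:
R_cast iron shell = (1/0.94 − 1/0.955)/(4π×59.1) = 2.25×10^-5 K/W
R_perlite board = (1/0.955 − 1/1.055)/(4π×0.0627) = 0.126 K/W
R_vermiculite fill = (1/1.055 − 1/1.12)/(4π×0.0764) = 0.0573 K/W
R_outer film = 1/(h·4πr_o²) = 1/(5.85×4π×1.12²) = 0.01084 K/W
R_total = 0.1941 K/W
Q = ΔT/R_total = 135/0.1941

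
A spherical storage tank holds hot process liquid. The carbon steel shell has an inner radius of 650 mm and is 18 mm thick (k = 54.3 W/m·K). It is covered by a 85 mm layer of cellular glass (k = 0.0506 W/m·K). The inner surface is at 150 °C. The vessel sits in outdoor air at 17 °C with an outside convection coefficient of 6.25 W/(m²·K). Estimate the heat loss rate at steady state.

Radial (spherical) resistances in series:
R_carbon steel shell = (1/0.65 − 1/0.668)/(4π×54.3) = 6.075×10^-5 K/W
R_cellular glass = (1/0.668 − 1/0.753)/(4π×0.0506) = 0.2658 K/W
R_outer film = 1/(h·4πr_o²) = 1/(6.25×4π×0.753²) = 0.02246 K/W
R_total = 0.2883 K/W
Q = ΔT/R_total = 133/0.2883

Q ≈ 461 W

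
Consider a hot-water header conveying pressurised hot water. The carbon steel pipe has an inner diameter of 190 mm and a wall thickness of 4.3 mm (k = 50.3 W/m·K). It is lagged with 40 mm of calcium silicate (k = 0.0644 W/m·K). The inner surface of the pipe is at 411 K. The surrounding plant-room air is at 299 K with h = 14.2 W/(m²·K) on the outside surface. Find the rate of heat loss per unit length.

For a radial system each layer contributes R = ln(r_out/r_in)/(2πkL); films add R = 1/(hA).
R_carbon steel pipe wall = ln(99.3/95)/(2π×50.3×1) = 1.401×10^-4 K/W
R_calcium silicate = ln(139.3/99.3)/(2π×0.0644×1) = 0.8365 K/W
R_outer film = 1/(h_o·2πr_oL) = 1/(14.2×2π×0.1393×1) = 0.08046 K/W
R_total = 0.9171 K/W
Q = ΔT/R_total = 112/0.9171

q′ ≈ 122 W/m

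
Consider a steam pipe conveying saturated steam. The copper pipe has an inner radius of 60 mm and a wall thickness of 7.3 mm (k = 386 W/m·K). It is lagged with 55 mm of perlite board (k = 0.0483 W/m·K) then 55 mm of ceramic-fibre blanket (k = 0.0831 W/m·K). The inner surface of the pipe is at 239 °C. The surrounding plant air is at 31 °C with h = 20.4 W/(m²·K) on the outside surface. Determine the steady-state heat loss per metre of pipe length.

Treating each annulus and film as a series resistance:
R_copper pipe wall = ln(67.3/60)/(2π×386×1) = 4.734×10^-5 K/W
R_perlite board = ln(122.3/67.3)/(2π×0.0483×1) = 1.968 K/W
R_ceramic-fibre blanket = ln(177.3/122.3)/(2π×0.0831×1) = 0.7112 K/W
R_outer film = 1/(h_o·2πr_oL) = 1/(20.4×2π×0.1773×1) = 0.044 K/W
R_total = 2.724 K/W
Q = ΔT/R_total = 208/2.724

q′ ≈ 76.4 W/m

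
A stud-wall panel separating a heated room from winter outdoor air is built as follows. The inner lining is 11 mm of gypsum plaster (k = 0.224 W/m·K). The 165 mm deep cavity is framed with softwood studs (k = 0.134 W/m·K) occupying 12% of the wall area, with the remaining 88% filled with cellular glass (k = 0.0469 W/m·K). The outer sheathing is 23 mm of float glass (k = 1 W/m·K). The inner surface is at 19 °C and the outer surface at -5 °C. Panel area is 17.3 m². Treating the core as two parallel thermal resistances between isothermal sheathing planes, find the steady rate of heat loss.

Sheathing layers in series; stud and cavity paths in parallel between them.
R_inner = 0.011/(0.224×17.3) = 0.002839 K/W
R_stud  = 0.165/(0.134×0.12×17.3) = 0.5931 K/W
R_cav   = 0.165/(0.0469×0.88×17.3) = 0.2311 K/W
1/R_core = 1/R_stud + 1/R_cav → R_core = 0.1663 K/W
R_outer = 0.023/(1×17.3) = 0.001329 K/W
R_total = 0.1705 K/W
Q = ΔT/R_total = 24/0.1705

Q ≈ 141 W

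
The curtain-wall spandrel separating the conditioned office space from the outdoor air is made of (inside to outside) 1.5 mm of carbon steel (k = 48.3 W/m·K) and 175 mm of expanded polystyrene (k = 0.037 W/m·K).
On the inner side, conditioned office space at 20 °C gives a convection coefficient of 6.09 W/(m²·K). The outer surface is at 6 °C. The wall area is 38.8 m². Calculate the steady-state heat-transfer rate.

Q ≈ 111 W

Thermal resistances in series:
R_inner film = 1/(h_i·A) = 1/(6.09×38.8) = 0.004232 K/W
R_carbon steel = L/(kA) = 0.0015/(48.3×38.8) = 8.004×10^-7 K/W
R_expanded polystyrene = L/(kA) = 0.175/(0.037×38.8) = 0.1219 K/W
R_total = 0.1261 K/W
Q = ΔT / R_total = 14 / 0.1261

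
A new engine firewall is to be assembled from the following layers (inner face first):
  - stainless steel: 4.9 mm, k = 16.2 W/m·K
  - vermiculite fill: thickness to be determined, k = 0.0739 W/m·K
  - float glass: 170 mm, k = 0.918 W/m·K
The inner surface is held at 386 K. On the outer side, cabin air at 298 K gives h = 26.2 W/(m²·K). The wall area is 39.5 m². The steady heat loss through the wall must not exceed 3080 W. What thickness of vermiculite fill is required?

L ≈ 66.9 mm

Model the wall as resistances in series:
R_stainless steel = L/(kA) = 0.0049/(16.2×39.5) = 7.657×10^-6 K/W
R_float glass = L/(kA) = 0.17/(0.918×39.5) = 0.004688 K/W
R_outer film = 1/(h_o·A) = 1/(26.2×39.5) = 9.663×10^-4 K/W
Sum of the known resistances R_other = 0.005662 K/W
Required total resistance R_tot = ΔT/Q_allow = 88/3080 = 0.02857 K/W
R_vermiculite fill = R_tot − R_other = 0.02291 K/W
L = R·k·A = 0.02291×0.0739×39.5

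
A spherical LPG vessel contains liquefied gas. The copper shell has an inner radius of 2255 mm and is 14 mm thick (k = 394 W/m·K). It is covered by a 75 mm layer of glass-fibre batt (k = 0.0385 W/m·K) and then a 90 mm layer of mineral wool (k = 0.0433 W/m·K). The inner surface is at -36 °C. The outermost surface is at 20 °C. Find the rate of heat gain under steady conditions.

Each spherical layer contributes R = (1/r_i − 1/r_o)/(4πk):
R_copper shell = (1/2.255 − 1/2.269)/(4π×394) = 5.526×10^-7 K/W
R_glass-fibre batt = (1/2.269 − 1/2.344)/(4π×0.0385) = 0.02915 K/W
R_mineral wool = (1/2.344 − 1/2.434)/(4π×0.0433) = 0.02899 K/W
R_total = 0.05814 K/W
Q = ΔT/R_total = 56/0.05814

Q ≈ 963 W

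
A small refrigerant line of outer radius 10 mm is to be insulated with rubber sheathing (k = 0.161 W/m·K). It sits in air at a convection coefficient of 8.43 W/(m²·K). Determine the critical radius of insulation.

r_cr ≈ 19.1 mm

For a cylinder r_cr = k/h = 0.161/8.43
r_cr = 19.1 mm; since the bare radius (10 mm) is below r_cr, adding a thin layer of insulation will *increase* heat loss.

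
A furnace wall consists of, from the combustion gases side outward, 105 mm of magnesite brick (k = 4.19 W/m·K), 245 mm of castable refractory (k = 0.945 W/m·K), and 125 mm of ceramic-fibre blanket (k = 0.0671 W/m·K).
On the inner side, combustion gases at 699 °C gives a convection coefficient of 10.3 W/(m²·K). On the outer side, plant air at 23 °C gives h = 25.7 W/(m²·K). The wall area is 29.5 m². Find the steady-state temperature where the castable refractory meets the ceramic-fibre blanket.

T ≈ 586 °C

Thermal resistances in series:
R_inner film = 1/(h_i·A) = 1/(10.3×29.5) = 0.003291 K/W
R_magnesite brick = L/(kA) = 0.105/(4.19×29.5) = 8.495×10^-4 K/W
R_castable refractory = L/(kA) = 0.245/(0.945×29.5) = 0.008788 K/W
R_ceramic-fibre blanket = L/(kA) = 0.125/(0.0671×29.5) = 0.06315 K/W
R_outer film = 1/(h_o·A) = 1/(25.7×29.5) = 0.001319 K/W
R_total = 0.0774 K/W;  Q = ΔT/R_total = 676/0.0774 = 8734 W
T_interface = T_inner − Q·ΣR(inner→interface) = 699 − 8730×0.01293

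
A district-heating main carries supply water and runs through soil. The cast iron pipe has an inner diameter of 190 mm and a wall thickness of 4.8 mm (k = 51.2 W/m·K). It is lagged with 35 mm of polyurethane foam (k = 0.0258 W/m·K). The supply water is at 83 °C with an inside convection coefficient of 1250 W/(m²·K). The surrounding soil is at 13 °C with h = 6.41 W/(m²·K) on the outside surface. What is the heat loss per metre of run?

q′ ≈ 34.3 W/m

For a radial system each layer contributes R = ln(r_out/r_in)/(2πkL); films add R = 1/(hA).
R_inner film = 1/(h_i·2πr₁L) = 1/(1250×2π×0.095×1) = 0.00134 K/W
R_cast iron pipe wall = ln(99.8/95)/(2π×51.2×1) = 1.532×10^-4 K/W
R_polyurethane foam = ln(134.8/99.8)/(2π×0.0258×1) = 1.854 K/W
R_outer film = 1/(h_o·2πr_oL) = 1/(6.41×2π×0.1348×1) = 0.1842 K/W
R_total = 2.04 K/W
Q = ΔT/R_total = 70/2.04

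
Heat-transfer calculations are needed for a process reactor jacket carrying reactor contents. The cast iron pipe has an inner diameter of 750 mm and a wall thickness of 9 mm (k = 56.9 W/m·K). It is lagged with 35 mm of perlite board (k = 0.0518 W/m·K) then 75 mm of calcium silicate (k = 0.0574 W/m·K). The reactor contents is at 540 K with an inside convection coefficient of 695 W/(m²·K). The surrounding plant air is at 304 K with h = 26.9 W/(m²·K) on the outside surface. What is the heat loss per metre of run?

Cylindrical conduction, so R = ln(r₂/r₁)/(2πkL) per layer, in series:
R_inner film = 1/(h_i·2πr₁L) = 1/(695×2π×0.375×1) = 6.107×10^-4 K/W
R_cast iron pipe wall = ln(384/375)/(2π×56.9×1) = 6.634×10^-5 K/W
R_perlite board = ln(419/384)/(2π×0.0518×1) = 0.268 K/W
R_calcium silicate = ln(494/419)/(2π×0.0574×1) = 0.4566 K/W
R_outer film = 1/(h_o·2πr_oL) = 1/(26.9×2π×0.494×1) = 0.01198 K/W
R_total = 0.7372 K/W
Q = ΔT/R_total = 236/0.7372

q′ ≈ 320 W/m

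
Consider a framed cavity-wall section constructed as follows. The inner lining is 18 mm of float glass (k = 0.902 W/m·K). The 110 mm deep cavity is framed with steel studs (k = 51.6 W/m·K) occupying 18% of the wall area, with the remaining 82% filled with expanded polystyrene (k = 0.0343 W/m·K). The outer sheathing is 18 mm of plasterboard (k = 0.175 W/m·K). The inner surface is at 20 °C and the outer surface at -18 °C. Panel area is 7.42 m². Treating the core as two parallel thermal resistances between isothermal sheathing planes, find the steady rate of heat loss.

Q ≈ 2090 W

Sheathing layers in series; stud and cavity paths in parallel between them.
R_inner = 0.018/(0.902×7.42) = 0.002689 K/W
R_stud  = 0.11/(51.6×0.18×7.42) = 0.001596 K/W
R_cav   = 0.11/(0.0343×0.82×7.42) = 0.5271 K/W
1/R_core = 1/R_stud + 1/R_cav → R_core = 0.001591 K/W
R_outer = 0.018/(0.175×7.42) = 0.01386 K/W
R_total = 0.01814 K/W
Q = ΔT/R_total = 38/0.01814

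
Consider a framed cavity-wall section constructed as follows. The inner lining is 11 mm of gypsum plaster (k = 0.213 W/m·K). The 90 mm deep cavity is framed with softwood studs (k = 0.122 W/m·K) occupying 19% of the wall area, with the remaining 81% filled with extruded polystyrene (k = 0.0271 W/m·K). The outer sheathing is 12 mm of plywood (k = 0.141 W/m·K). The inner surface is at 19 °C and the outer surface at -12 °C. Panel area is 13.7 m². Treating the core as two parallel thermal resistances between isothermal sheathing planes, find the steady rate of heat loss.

Q ≈ 199 W

Sheathing layers in series; stud and cavity paths in parallel between them.
R_inner = 0.011/(0.213×13.7) = 0.00377 K/W
R_stud  = 0.09/(0.122×0.19×13.7) = 0.2834 K/W
R_cav   = 0.09/(0.0271×0.81×13.7) = 0.2993 K/W
1/R_core = 1/R_stud + 1/R_cav → R_core = 0.1456 K/W
R_outer = 0.012/(0.141×13.7) = 0.006212 K/W
R_total = 0.1555 K/W
Q = ΔT/R_total = 31/0.1555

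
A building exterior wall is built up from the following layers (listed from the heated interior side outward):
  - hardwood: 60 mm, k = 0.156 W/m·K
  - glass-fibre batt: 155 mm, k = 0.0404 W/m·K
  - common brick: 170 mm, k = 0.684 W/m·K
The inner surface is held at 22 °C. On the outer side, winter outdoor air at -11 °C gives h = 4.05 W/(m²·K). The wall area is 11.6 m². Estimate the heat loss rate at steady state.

Model the wall as resistances in series:
R_hardwood = L/(kA) = 0.06/(0.156×11.6) = 0.03316 K/W
R_glass-fibre batt = L/(kA) = 0.155/(0.0404×11.6) = 0.3307 K/W
R_common brick = L/(kA) = 0.17/(0.684×11.6) = 0.02143 K/W
R_outer film = 1/(h_o·A) = 1/(4.05×11.6) = 0.02129 K/W
R_total = 0.4066 K/W
Q = ΔT / R_total = 33 / 0.4066

Q ≈ 81.2 W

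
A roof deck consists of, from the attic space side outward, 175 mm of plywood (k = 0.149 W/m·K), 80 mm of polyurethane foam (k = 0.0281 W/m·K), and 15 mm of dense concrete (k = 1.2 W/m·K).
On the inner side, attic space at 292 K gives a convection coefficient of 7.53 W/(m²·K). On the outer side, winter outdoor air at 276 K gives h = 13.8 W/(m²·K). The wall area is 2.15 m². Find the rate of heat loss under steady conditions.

Model the wall as resistances in series:
R_inner film = 1/(h_i·A) = 1/(7.53×2.15) = 0.06177 K/W
R_plywood = L/(kA) = 0.175/(0.149×2.15) = 0.5463 K/W
R_polyurethane foam = L/(kA) = 0.08/(0.0281×2.15) = 1.324 K/W
R_dense concrete = L/(kA) = 0.015/(1.2×2.15) = 0.005814 K/W
R_outer film = 1/(h_o·A) = 1/(13.8×2.15) = 0.0337 K/W
R_total = 1.972 K/W
Q = ΔT / R_total = 16 / 1.972

Q ≈ 8.11 W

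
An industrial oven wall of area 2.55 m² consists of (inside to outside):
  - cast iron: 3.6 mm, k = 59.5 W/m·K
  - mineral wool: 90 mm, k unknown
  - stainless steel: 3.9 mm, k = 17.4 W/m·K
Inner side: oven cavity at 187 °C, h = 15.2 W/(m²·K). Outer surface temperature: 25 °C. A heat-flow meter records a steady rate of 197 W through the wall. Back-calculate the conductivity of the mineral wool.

Treating each layer as a thermal resistance in series:
R_inner film = 1/(h_i·A) = 1/(15.2×2.55) = 0.0258 K/W
R_cast iron = L/(kA) = 0.0036/(59.5×2.55) = 2.373×10^-5 K/W
R_stainless steel = L/(kA) = 0.0039/(17.4×2.55) = 8.79×10^-5 K/W
Sum of known resistances R_other = 0.02591 K/W
Total R = ΔT/Q = 162/197 = 0.8223 K/W
R_mineral wool = R_total − R_other = 0.7964 K/W
k = L/(R·A) = 0.09/(0.7964×2.55)

k ≈ 0.0443 W/(m·K)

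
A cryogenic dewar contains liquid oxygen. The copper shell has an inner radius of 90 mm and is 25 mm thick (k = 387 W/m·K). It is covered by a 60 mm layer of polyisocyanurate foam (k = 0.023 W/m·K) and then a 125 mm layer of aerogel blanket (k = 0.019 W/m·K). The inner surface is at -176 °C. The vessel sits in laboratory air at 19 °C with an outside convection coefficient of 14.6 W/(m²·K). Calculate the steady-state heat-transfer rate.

Radial (spherical) resistances in series:
R_copper shell = (1/0.09 − 1/0.115)/(4π×387) = 4.967×10^-4 K/W
R_polyisocyanurate foam = (1/0.115 − 1/0.175)/(4π×0.023) = 10.32 K/W
R_aerogel blanket = (1/0.175 − 1/0.3)/(4π×0.019) = 9.972 K/W
R_outer film = 1/(h·4πr_o²) = 1/(14.6×4π×0.3²) = 0.06056 K/W
R_total = 20.35 K/W
Q = ΔT/R_total = 195/20.35

Q ≈ 9.58 W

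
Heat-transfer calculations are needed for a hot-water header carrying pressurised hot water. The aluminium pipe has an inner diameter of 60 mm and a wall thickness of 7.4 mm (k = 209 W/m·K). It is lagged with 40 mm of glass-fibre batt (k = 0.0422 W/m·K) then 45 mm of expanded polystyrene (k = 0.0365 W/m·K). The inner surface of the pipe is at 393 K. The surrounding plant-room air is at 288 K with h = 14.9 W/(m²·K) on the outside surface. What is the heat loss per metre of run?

q′ ≈ 21.7 W/m

Cylindrical conduction, so R = ln(r₂/r₁)/(2πkL) per layer, in series:
R_aluminium pipe wall = ln(37.4/30)/(2π×209×1) = 1.679×10^-4 K/W
R_glass-fibre batt = ln(77.4/37.4)/(2π×0.0422×1) = 2.743 K/W
R_expanded polystyrene = ln(122.4/77.4)/(2π×0.0365×1) = 1.998 K/W
R_outer film = 1/(h_o·2πr_oL) = 1/(14.9×2π×0.1224×1) = 0.08727 K/W
R_total = 4.829 K/W
Q = ΔT/R_total = 105/4.829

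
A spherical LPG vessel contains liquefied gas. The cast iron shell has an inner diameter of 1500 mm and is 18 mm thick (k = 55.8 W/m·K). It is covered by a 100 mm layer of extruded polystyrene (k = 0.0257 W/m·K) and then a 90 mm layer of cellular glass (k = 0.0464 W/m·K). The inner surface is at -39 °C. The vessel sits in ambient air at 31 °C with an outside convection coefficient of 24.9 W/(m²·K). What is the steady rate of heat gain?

Q ≈ 107 W

For a spherical shell R = (1/r₁ − 1/r₂)/(4πk); film R = 1/(h·4πr²). In series:
R_cast iron shell = (1/0.75 − 1/0.768)/(4π×55.8) = 4.457×10^-5 K/W
R_extruded polystyrene = (1/0.768 − 1/0.868)/(4π×0.0257) = 0.4645 K/W
R_cellular glass = (1/0.868 − 1/0.958)/(4π×0.0464) = 0.1856 K/W
R_outer film = 1/(h·4πr_o²) = 1/(24.9×4π×0.958²) = 0.003482 K/W
R_total = 0.6536 K/W
Q = ΔT/R_total = 70/0.6536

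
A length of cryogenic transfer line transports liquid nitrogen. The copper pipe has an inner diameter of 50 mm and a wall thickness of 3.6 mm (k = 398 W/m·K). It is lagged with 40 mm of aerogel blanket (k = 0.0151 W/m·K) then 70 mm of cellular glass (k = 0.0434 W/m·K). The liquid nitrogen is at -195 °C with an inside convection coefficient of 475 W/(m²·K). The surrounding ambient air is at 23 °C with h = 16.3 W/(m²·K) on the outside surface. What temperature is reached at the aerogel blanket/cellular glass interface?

T ≈ -25.6 °C

Treating each annulus and film as a series resistance:
R_inner film = 1/(h_i·2πr₁L) = 1/(475×2π×0.025×1) = 0.0134 K/W
R_copper pipe wall = ln(28.6/25)/(2π×398×1) = 5.38×10^-5 K/W
R_aerogel blanket = ln(68.6/28.6)/(2π×0.0151×1) = 9.221 K/W
R_cellular glass = ln(138.6/68.6)/(2π×0.0434×1) = 2.579 K/W
R_outer film = 1/(h_o·2πr_oL) = 1/(16.3×2π×0.1386×1) = 0.07045 K/W
R_total = 11.88 K/W
Q = ΔT/R_total = 218/11.88
Q = 18.3 W/m
T_interface = T_inner + Q·ΣR(inner→interface) = -195 + 18.3×9.235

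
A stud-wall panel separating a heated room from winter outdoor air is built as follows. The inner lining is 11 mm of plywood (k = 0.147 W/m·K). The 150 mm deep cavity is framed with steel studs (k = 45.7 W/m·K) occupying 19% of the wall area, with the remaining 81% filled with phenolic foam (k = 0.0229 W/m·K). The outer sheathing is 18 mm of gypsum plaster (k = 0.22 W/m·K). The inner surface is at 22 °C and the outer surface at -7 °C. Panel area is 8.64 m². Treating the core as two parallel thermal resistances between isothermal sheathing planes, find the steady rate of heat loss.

Q ≈ 1440 W

Sheathing layers in series; stud and cavity paths in parallel between them.
R_inner = 0.011/(0.147×8.64) = 0.008661 K/W
R_stud  = 0.15/(45.7×0.19×8.64) = 0.001999 K/W
R_cav   = 0.15/(0.0229×0.81×8.64) = 0.936 K/W
1/R_core = 1/R_stud + 1/R_cav → R_core = 0.001995 K/W
R_outer = 0.018/(0.22×8.64) = 0.00947 K/W
R_total = 0.02013 K/W
Q = ΔT/R_total = 29/0.02013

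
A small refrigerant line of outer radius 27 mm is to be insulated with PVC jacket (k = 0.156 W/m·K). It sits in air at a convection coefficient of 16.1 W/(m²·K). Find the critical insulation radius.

r_cr ≈ 9.69 mm

For a cylinder r_cr = k/h = 0.156/16.1
r_cr = 9.69 mm; since the bare radius (27 mm) is above r_cr, any added insulation will reduce heat loss.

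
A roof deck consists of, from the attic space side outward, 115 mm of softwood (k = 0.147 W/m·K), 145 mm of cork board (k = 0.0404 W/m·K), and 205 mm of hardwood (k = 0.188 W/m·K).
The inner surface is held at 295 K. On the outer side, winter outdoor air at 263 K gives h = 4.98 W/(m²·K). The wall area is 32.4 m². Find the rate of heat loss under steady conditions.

Using the resistance-network approach (series):
R_softwood = L/(kA) = 0.115/(0.147×32.4) = 0.02415 K/W
R_cork board = L/(kA) = 0.145/(0.0404×32.4) = 0.1108 K/W
R_hardwood = L/(kA) = 0.205/(0.188×32.4) = 0.03366 K/W
R_outer film = 1/(h_o·A) = 1/(4.98×32.4) = 0.006198 K/W
R_total = 0.1748 K/W
Q = ΔT / R_total = 32 / 0.1748

Q ≈ 183 W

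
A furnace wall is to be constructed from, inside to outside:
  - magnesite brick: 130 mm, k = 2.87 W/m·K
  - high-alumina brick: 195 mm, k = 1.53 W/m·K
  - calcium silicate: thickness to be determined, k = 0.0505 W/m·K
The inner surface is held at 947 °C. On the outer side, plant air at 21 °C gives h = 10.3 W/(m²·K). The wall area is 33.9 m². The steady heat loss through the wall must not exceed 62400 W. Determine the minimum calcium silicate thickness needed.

L ≈ 11.8 mm

Treating each layer as a thermal resistance in series:
R_magnesite brick = L/(kA) = 0.13/(2.87×33.9) = 0.001336 K/W
R_high-alumina brick = L/(kA) = 0.195/(1.53×33.9) = 0.00376 K/W
R_outer film = 1/(h_o·A) = 1/(10.3×33.9) = 0.002864 K/W
Sum of the known resistances R_other = 0.00796 K/W
Required total resistance R_tot = ΔT/Q_allow = 926/62400 = 0.01484 K/W
R_calcium silicate = R_tot − R_other = 0.00688 K/W
L = R·k·A = 0.00688×0.0505×33.9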